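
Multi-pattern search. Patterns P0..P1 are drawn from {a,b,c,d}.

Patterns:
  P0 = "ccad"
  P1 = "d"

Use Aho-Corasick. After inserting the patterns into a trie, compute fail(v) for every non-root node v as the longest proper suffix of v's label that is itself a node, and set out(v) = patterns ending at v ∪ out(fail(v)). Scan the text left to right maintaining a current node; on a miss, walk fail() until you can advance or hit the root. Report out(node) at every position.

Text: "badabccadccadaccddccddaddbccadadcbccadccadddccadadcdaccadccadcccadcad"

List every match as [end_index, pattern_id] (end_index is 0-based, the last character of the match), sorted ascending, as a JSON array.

Build:
Trie nodes:
  n0 'ε': c→1 d→5
  n1 'c': c→2
  n2 'cc': a→3
  n3 'cca': d→4
  n4 'ccad': ·  ←P0
  n5 'd': ·  ←P1

Failure links (BFS by depth):
  n1('c'): parent n0 fail=0; on 'c' 0 → fail=0;  out ∅∪∅=∅
  n5('d'): parent n0 fail=0; on 'd' 0 → fail=0;  out {1}∪∅={1}
  n2('cc'): parent n1 fail=0; on 'c' 0 → fail=1;  out ∅∪∅=∅
  n3('cca'): parent n2 fail=1; on 'a' 1→0 → fail=0;  out ∅∪∅=∅
  n4('ccad'): parent n3 fail=0; on 'd' 0 → fail=5;  out {0}∪{1}={0,1}

Text stream:
i=0 'b': node 0→0
i=1 'a': node 0→0
i=2 'd': node 0→5  → match P1@[2:2]
i=3 'a': node 5→0 (via fail)
i=4 'b': node 0→0
i=5 'c': node 0→1
i=6 'c': node 1→2
i=7 'a': node 2→3
i=8 'd': node 3→4  → match P0@[5:8],P1@[8:8]
i=9 'c': node 4→1 (via fail)
i=10 'c': node 1→2
i=11 'a': node 2→3
i=12 'd': node 3→4  → match P0@[9:12],P1@[12:12]
i=13 'a': node 4→0 (via fail)
i=14 'c': node 0→1
i=15 'c': node 1→2
i=16 'd': node 2→5 (via fail)  → match P1@[16:16]
i=17 'd': node 5→5 (via fail)  → match P1@[17:17]
i=18 'c': node 5→1 (via fail)
i=19 'c': node 1→2
i=20 'd': node 2→5 (via fail)  → match P1@[20:20]
i=21 'd': node 5→5 (via fail)  → match P1@[21:21]
i=22 'a': node 5→0 (via fail)
i=23 'd': node 0→5  → match P1@[23:23]
i=24 'd': node 5→5 (via fail)  → match P1@[24:24]
i=25 'b': node 5→0 (via fail)
i=26 'c': node 0→1
i=27 'c': node 1→2
i=28 'a': node 2→3
i=29 'd': node 3→4  → match P0@[26:29],P1@[29:29]
i=30 'a': node 4→0 (via fail)
i=31 'd': node 0→5  → match P1@[31:31]
i=32 'c': node 5→1 (via fail)
i=33 'b': node 1→0 (via fail)
i=34 'c': node 0→1
i=35 'c': node 1→2
i=36 'a': node 2→3
i=37 'd': node 3→4  → match P0@[34:37],P1@[37:37]
i=38 'c': node 4→1 (via fail)
i=39 'c': node 1→2
i=40 'a': node 2→3
i=41 'd': node 3→4  → match P0@[38:41],P1@[41:41]
i=42 'd': node 4→5 (via fail)  → match P1@[42:42]
i=43 'd': node 5→5 (via fail)  → match P1@[43:43]
i=44 'c': node 5→1 (via fail)
i=45 'c': node 1→2
i=46 'a': node 2→3
i=47 'd': node 3→4  → match P0@[44:47],P1@[47:47]
i=48 'a': node 4→0 (via fail)
i=49 'd': node 0→5  → match P1@[49:49]
i=50 'c': node 5→1 (via fail)
i=51 'd': node 1→5 (via fail)  → match P1@[51:51]
i=52 'a': node 5→0 (via fail)
i=53 'c': node 0→1
i=54 'c': node 1→2
i=55 'a': node 2→3
i=56 'd': node 3→4  → match P0@[53:56],P1@[56:56]
i=57 'c': node 4→1 (via fail)
i=58 'c': node 1→2
i=59 'a': node 2→3
i=60 'd': node 3→4  → match P0@[57:60],P1@[60:60]
i=61 'c': node 4→1 (via fail)
i=62 'c': node 1→2
i=63 'c': node 2→2 (via fail)
i=64 'a': node 2→3
i=65 'd': node 3→4  → match P0@[62:65],P1@[65:65]
i=66 'c': node 4→1 (via fail)
i=67 'a': node 1→0 (via fail)
i=68 'd': node 0→5  → match P1@[68:68]

Result: [[2,1],[8,0],[8,1],[12,0],[12,1],[16,1],[17,1],[20,1],[21,1],[23,1],[24,1],[29,0],[29,1],[31,1],[37,0],[37,1],[41,0],[41,1],[42,1],[43,1],[47,0],[47,1],[49,1],[51,1],[56,0],[56,1],[60,0],[60,1],[65,0],[65,1],[68,1]]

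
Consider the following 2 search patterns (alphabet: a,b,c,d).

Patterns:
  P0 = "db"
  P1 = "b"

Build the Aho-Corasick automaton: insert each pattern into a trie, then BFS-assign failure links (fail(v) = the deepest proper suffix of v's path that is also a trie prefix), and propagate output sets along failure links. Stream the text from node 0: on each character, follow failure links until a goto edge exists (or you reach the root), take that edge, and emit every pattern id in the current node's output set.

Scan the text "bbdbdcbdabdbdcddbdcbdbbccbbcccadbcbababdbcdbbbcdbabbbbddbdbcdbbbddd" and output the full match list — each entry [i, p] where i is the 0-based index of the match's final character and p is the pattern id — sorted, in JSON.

Build:
Trie nodes:
  0='ε' goto b→3 d→1
  1='d' goto b→2
  2='db' goto ·  ←P0
  3='b' goto ·  ←P1

BFS fail/out derivation:
  fail(1) 'd': from fail(0)=0 chase 'd': 0 ⇒ 0;  out=∅∪out(0)=∅
  fail(3) 'b': from fail(0)=0 chase 'b': 0 ⇒ 0;  out={1}∪out(0)={1}
  fail(2) 'db': from fail(1)=0 chase 'b': 0 ⇒ 3;  out={0}∪out(3)={0,1}

Text stream:
pos 0 'b': at 3  emit P1@[0:0]
pos 1 'b': at 3 (fail-walked)  emit P1@[1:1]
pos 2 'd': at 1 (fail-walked)
pos 3 'b': at 2  emit P0@[2:3],P1@[3:3]
pos 4 'd': at 1 (fail-walked)
pos 5 'c': at 0 (fail-walked)
pos 6 'b': at 3  emit P1@[6:6]
pos 7 'd': at 1 (fail-walked)
pos 8 'a': at 0 (fail-walked)
pos 9 'b': at 3  emit P1@[9:9]
pos 10 'd': at 1 (fail-walked)
pos 11 'b': at 2  emit P0@[10:11],P1@[11:11]
pos 12 'd': at 1 (fail-walked)
pos 13 'c': at 0 (fail-walked)
pos 14 'd': at 1
pos 15 'd': at 1 (fail-walked)
pos 16 'b': at 2  emit P0@[15:16],P1@[16:16]
pos 17 'd': at 1 (fail-walked)
pos 18 'c': at 0 (fail-walked)
pos 19 'b': at 3  emit P1@[19:19]
pos 20 'd': at 1 (fail-walked)
pos 21 'b': at 2  emit P0@[20:21],P1@[21:21]
pos 22 'b': at 3 (fail-walked)  emit P1@[22:22]
pos 23 'c': at 0 (fail-walked)
pos 24 'c': at 0
pos 25 'b': at 3  emit P1@[25:25]
pos 26 'b': at 3 (fail-walked)  emit P1@[26:26]
pos 27 'c': at 0 (fail-walked)
pos 28 'c': at 0
pos 29 'c': at 0
pos 30 'a': at 0
pos 31 'd': at 1
pos 32 'b': at 2  emit P0@[31:32],P1@[32:32]
pos 33 'c': at 0 (fail-walked)
pos 34 'b': at 3  emit P1@[34:34]
pos 35 'a': at 0 (fail-walked)
pos 36 'b': at 3  emit P1@[36:36]
pos 37 'a': at 0 (fail-walked)
pos 38 'b': at 3  emit P1@[38:38]
pos 39 'd': at 1 (fail-walked)
pos 40 'b': at 2  emit P0@[39:40],P1@[40:40]
pos 41 'c': at 0 (fail-walked)
pos 42 'd': at 1
pos 43 'b': at 2  emit P0@[42:43],P1@[43:43]
pos 44 'b': at 3 (fail-walked)  emit P1@[44:44]
pos 45 'b': at 3 (fail-walked)  emit P1@[45:45]
pos 46 'c': at 0 (fail-walked)
pos 47 'd': at 1
pos 48 'b': at 2  emit P0@[47:48],P1@[48:48]
pos 49 'a': at 0 (fail-walked)
pos 50 'b': at 3  emit P1@[50:50]
pos 51 'b': at 3 (fail-walked)  emit P1@[51:51]
pos 52 'b': at 3 (fail-walked)  emit P1@[52:52]
pos 53 'b': at 3 (fail-walked)  emit P1@[53:53]
pos 54 'd': at 1 (fail-walked)
pos 55 'd': at 1 (fail-walked)
pos 56 'b': at 2  emit P0@[55:56],P1@[56:56]
pos 57 'd': at 1 (fail-walked)
pos 58 'b': at 2  emit P0@[57:58],P1@[58:58]
pos 59 'c': at 0 (fail-walked)
pos 60 'd': at 1
pos 61 'b': at 2  emit P0@[60:61],P1@[61:61]
pos 62 'b': at 3 (fail-walked)  emit P1@[62:62]
pos 63 'b': at 3 (fail-walked)  emit P1@[63:63]
pos 64 'd': at 1 (fail-walked)
pos 65 'd': at 1 (fail-walked)
pos 66 'd': at 1 (fail-walked)

All matches (sorted): [[0,1],[1,1],[3,0],[3,1],[6,1],[9,1],[11,0],[11,1],[16,0],[16,1],[19,1],[21,0],[21,1],[22,1],[25,1],[26,1],[32,0],[32,1],[34,1],[36,1],[38,1],[40,0],[40,1],[43,0],[43,1],[44,1],[45,1],[48,0],[48,1],[50,1],[51,1],[52,1],[53,1],[56,0],[56,1],[58,0],[58,1],[61,0],[61,1],[62,1],[63,1]]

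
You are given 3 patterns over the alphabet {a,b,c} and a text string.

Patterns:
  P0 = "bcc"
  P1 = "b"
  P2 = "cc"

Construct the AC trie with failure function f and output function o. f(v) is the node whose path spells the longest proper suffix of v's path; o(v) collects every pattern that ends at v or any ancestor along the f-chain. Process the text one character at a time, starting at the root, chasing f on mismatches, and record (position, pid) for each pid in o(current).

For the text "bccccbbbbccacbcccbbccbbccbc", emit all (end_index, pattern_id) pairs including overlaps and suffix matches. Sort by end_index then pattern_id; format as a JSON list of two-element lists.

Build:
Trie nodes:
  n0 'ε': b→1 c→4
  n1 'b': c→2  [P1 ends]
  n2 'bc': c→3
  n3 'bcc': ·  [P0 ends]
  n4 'c': c→5
  n5 'cc': ·  [P2 ends]

Failure links (BFS by depth):
  fail(1) 'b': from fail(0)=0 chase 'b': 0 ⇒ 0;  out={1}∪out(0)={1}
  fail(4) 'c': from fail(0)=0 chase 'c': 0 ⇒ 0;  out=∅∪out(0)=∅
  fail(2) 'bc': from fail(1)=0 chase 'c': 0 ⇒ 4;  out=∅∪out(4)=∅
  fail(5) 'cc': from fail(4)=0 chase 'c': 0 ⇒ 4;  out={2}∪out(4)={2}
  fail(3) 'bcc': from fail(2)=4 chase 'c': 4 ⇒ 5;  out={0}∪out(5)={0,2}

Run:
pos 0 'b': at 1  → match P1@[0:0]
pos 1 'c': at 2
pos 2 'c': at 3  → match P0@[0:2],P2@[1:2]
pos 3 'c': at 5 (via fail)  → match P2@[2:3]
pos 4 'c': at 5 (via fail)  → match P2@[3:4]
pos 5 'b': at 1 (via fail)  → match P1@[5:5]
pos 6 'b': at 1 (via fail)  → match P1@[6:6]
pos 7 'b': at 1 (via fail)  → match P1@[7:7]
pos 8 'b': at 1 (via fail)  → match P1@[8:8]
pos 9 'c': at 2
pos 10 'c': at 3  → match P0@[8:10],P2@[9:10]
pos 11 'a': at 0 (via fail)
pos 12 'c': at 4
pos 13 'b': at 1 (via fail)  → match P1@[13:13]
pos 14 'c': at 2
pos 15 'c': at 3  → match P0@[13:15],P2@[14:15]
pos 16 'c': at 5 (via fail)  → match P2@[15:16]
pos 17 'b': at 1 (via fail)  → match P1@[17:17]
pos 18 'b': at 1 (via fail)  → match P1@[18:18]
pos 19 'c': at 2
pos 20 'c': at 3  → match P0@[18:20],P2@[19:20]
pos 21 'b': at 1 (via fail)  → match P1@[21:21]
pos 22 'b': at 1 (via fail)  → match P1@[22:22]
pos 23 'c': at 2
pos 24 'c': at 3  → match P0@[22:24],P2@[23:24]
pos 25 'b': at 1 (via fail)  → match P1@[25:25]
pos 26 'c': at 2

All matches (sorted): [[0,1],[2,0],[2,2],[3,2],[4,2],[5,1],[6,1],[7,1],[8,1],[10,0],[10,2],[13,1],[15,0],[15,2],[16,2],[17,1],[18,1],[20,0],[20,2],[21,1],[22,1],[24,0],[24,2],[25,1]]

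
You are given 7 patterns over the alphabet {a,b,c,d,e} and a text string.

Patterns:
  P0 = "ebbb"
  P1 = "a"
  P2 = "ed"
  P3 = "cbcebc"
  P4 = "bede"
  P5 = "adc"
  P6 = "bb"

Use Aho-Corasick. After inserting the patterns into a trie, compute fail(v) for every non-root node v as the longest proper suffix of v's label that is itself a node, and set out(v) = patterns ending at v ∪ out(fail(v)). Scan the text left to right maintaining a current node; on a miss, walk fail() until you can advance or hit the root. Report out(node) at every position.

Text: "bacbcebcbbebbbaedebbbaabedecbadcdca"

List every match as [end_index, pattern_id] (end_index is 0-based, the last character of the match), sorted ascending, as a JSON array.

Construct AC machine:
Trie nodes:
  0='ε' goto a→5 b→13 c→7 e→1
  1='e' goto b→2 d→6
  2='eb' goto b→3
  3='ebb' goto b→4
  4='ebbb' goto ·  ←P0
  5='a' goto d→17  ←P1
  6='ed' goto ·  ←P2
  7='c' goto b→8
  8='cb' goto c→9
  9='cbc' goto e→10
  10='cbce' goto b→11
  11='cbceb' goto c→12
  12='cbcebc' goto ·  ←P3
  13='b' goto b→19 e→14
  14='be' goto d→15
  15='bed' goto e→16
  16='bede' goto ·  ←P4
  17='ad' goto c→18
  18='adc' goto ·  ←P5
  19='bb' goto ·  ←P6

Failure links (BFS by depth):
  n1('e'): parent n0 fail=0; on 'e' 0 → fail=0;  out ∅∪∅=∅
  n5('a'): parent n0 fail=0; on 'a' 0 → fail=0;  out {1}∪∅={1}
  n7('c'): parent n0 fail=0; on 'c' 0 → fail=0;  out ∅∪∅=∅
  n13('b'): parent n0 fail=0; on 'b' 0 → fail=0;  out ∅∪∅=∅
  n2('eb'): parent n1 fail=0; on 'b' 0 → fail=13;  out ∅∪∅=∅
  n6('ed'): parent n1 fail=0; on 'd' 0 → fail=0;  out {2}∪∅={2}
  n8('cb'): parent n7 fail=0; on 'b' 0 → fail=13;  out ∅∪∅=∅
  n14('be'): parent n13 fail=0; on 'e' 0 → fail=1;  out ∅∪∅=∅
  n17('ad'): parent n5 fail=0; on 'd' 0 → fail=0;  out ∅∪∅=∅
  n19('bb'): parent n13 fail=0; on 'b' 0 → fail=13;  out {6}∪∅={6}
  n3('ebb'): parent n2 fail=13; on 'b' 13 → fail=19;  out ∅∪{6}={6}
  n9('cbc'): parent n8 fail=13; on 'c' 13→0 → fail=7;  out ∅∪∅=∅
  n15('bed'): parent n14 fail=1; on 'd' 1 → fail=6;  out ∅∪{2}={2}
  n18('adc'): parent n17 fail=0; on 'c' 0 → fail=7;  out {5}∪∅={5}
  n4('ebbb'): parent n3 fail=19; on 'b' 19→13 → fail=19;  out {0}∪{6}={0,6}
  n10('cbce'): parent n9 fail=7; on 'e' 7→0 → fail=1;  out ∅∪∅=∅
  n16('bede'): parent n15 fail=6; on 'e' 6→0 → fail=1;  out {4}∪∅={4}
  n11('cbceb'): parent n10 fail=1; on 'b' 1 → fail=2;  out ∅∪∅=∅
  n12('cbcebc'): parent n11 fail=2; on 'c' 2→13→0 → fail=7;  out {3}∪∅={3}

Scan:
i=0 'b': node 0→13
i=1 'a': node 13→5 (via fail)  emit P1@[1:1]
i=2 'c': node 5→7 (via fail)
i=3 'b': node 7→8
i=4 'c': node 8→9
i=5 'e': node 9→10
i=6 'b': node 10→11
i=7 'c': node 11→12  emit P3@[2:7]
i=8 'b': node 12→8 (via fail)
i=9 'b': node 8→19 (via fail)  emit P6@[8:9]
i=10 'e': node 19→14 (via fail)
i=11 'b': node 14→2 (via fail)
i=12 'b': node 2→3  emit P6@[11:12]
i=13 'b': node 3→4  emit P0@[10:13],P6@[12:13]
i=14 'a': node 4→5 (via fail)  emit P1@[14:14]
i=15 'e': node 5→1 (via fail)
i=16 'd': node 1→6  emit P2@[15:16]
i=17 'e': node 6→1 (via fail)
i=18 'b': node 1→2
i=19 'b': node 2→3  emit P6@[18:19]
i=20 'b': node 3→4  emit P0@[17:20],P6@[19:20]
i=21 'a': node 4→5 (via fail)  emit P1@[21:21]
i=22 'a': node 5→5 (via fail)  emit P1@[22:22]
i=23 'b': node 5→13 (via fail)
i=24 'e': node 13→14
i=25 'd': node 14→15  emit P2@[24:25]
i=26 'e': node 15→16  emit P4@[23:26]
i=27 'c': node 16→7 (via fail)
i=28 'b': node 7→8
i=29 'a': node 8→5 (via fail)  emit P1@[29:29]
i=30 'd': node 5→17
i=31 'c': node 17→18  emit P5@[29:31]
i=32 'd': node 18→0 (via fail)
i=33 'c': node 0→7
i=34 'a': node 7→5 (via fail)  emit P1@[34:34]

Result: [[1,1],[7,3],[9,6],[12,6],[13,0],[13,6],[14,1],[16,2],[19,6],[20,0],[20,6],[21,1],[22,1],[25,2],[26,4],[29,1],[31,5],[34,1]]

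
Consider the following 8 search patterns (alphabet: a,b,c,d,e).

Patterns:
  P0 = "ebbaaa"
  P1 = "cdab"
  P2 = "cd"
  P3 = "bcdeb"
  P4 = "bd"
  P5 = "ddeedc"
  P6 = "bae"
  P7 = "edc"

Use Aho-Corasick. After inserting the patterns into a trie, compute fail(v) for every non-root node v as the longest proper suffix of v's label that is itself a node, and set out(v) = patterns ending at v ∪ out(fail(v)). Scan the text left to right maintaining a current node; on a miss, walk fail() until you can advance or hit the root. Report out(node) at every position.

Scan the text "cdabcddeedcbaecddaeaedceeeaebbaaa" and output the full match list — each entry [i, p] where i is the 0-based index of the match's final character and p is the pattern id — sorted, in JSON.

Build automaton:
Trie nodes:
  0='ε' goto b→11 c→7 d→17 e→1
  1='e' goto b→2 d→25
  2='eb' goto b→3
  3='ebb' goto a→4
  4='ebba' goto a→5
  5='ebbaa' goto a→6
  6='ebbaaa' goto ·  ←P0
  7='c' goto d→8
  8='cd' goto a→9  ←P2
  9='cda' goto b→10
  10='cdab' goto ·  ←P1
  11='b' goto a→23 c→12 d→16
  12='bc' goto d→13
  13='bcd' goto e→14
  14='bcde' goto b→15
  15='bcdeb' goto ·  ←P3
  16='bd' goto ·  ←P4
  17='d' goto d→18
  18='dd' goto e→19
  19='dde' goto e→20
  20='ddee' goto d→21
  21='ddeed' goto c→22
  22='ddeedc' goto ·  ←P5
  23='ba' goto e→24
  24='bae' goto ·  ←P6
  25='ed' goto c→26
  26='edc' goto ·  ←P7

BFS fail/out derivation:
  fail(1) 'e': from fail(0)=0 chase 'e': 0 ⇒ 0;  out=∅∪out(0)=∅
  fail(7) 'c': from fail(0)=0 chase 'c': 0 ⇒ 0;  out=∅∪out(0)=∅
  fail(11) 'b': from fail(0)=0 chase 'b': 0 ⇒ 0;  out=∅∪out(0)=∅
  fail(17) 'd': from fail(0)=0 chase 'd': 0 ⇒ 0;  out=∅∪out(0)=∅
  fail(2) 'eb': from fail(1)=0 chase 'b': 0 ⇒ 11;  out=∅∪out(11)=∅
  fail(8) 'cd': from fail(7)=0 chase 'd': 0 ⇒ 17;  out={2}∪out(17)={2}
  fail(12) 'bc': from fail(11)=0 chase 'c': 0 ⇒ 7;  out=∅∪out(7)=∅
  fail(16) 'bd': from fail(11)=0 chase 'd': 0 ⇒ 17;  out={4}∪out(17)={4}
  fail(18) 'dd': from fail(17)=0 chase 'd': 0 ⇒ 17;  out=∅∪out(17)=∅
  fail(23) 'ba': from fail(11)=0 chase 'a': 0 ⇒ 0;  out=∅∪out(0)=∅
  fail(25) 'ed': from fail(1)=0 chase 'd': 0 ⇒ 17;  out=∅∪out(17)=∅
  fail(3) 'ebb': from fail(2)=11 chase 'b': 11→0 ⇒ 11;  out=∅∪out(11)=∅
  fail(9) 'cda': from fail(8)=17 chase 'a': 17→0 ⇒ 0;  out=∅∪out(0)=∅
  fail(13) 'bcd': from fail(12)=7 chase 'd': 7 ⇒ 8;  out=∅∪out(8)={2}
  fail(19) 'dde': from fail(18)=17 chase 'e': 17→0 ⇒ 1;  out=∅∪out(1)=∅
  fail(24) 'bae': from fail(23)=0 chase 'e': 0 ⇒ 1;  out={6}∪out(1)={6}
  fail(26) 'edc': from fail(25)=17 chase 'c': 17→0 ⇒ 7;  out={7}∪out(7)={7}
  fail(4) 'ebba': from fail(3)=11 chase 'a': 11 ⇒ 23;  out=∅∪out(23)=∅
  fail(10) 'cdab': from fail(9)=0 chase 'b': 0 ⇒ 11;  out={1}∪out(11)={1}
  fail(14) 'bcde': from fail(13)=8 chase 'e': 8→17→0 ⇒ 1;  out=∅∪out(1)=∅
  fail(20) 'ddee': from fail(19)=1 chase 'e': 1→0 ⇒ 1;  out=∅∪out(1)=∅
  fail(5) 'ebbaa': from fail(4)=23 chase 'a': 23→0 ⇒ 0;  out=∅∪out(0)=∅
  fail(15) 'bcdeb': from fail(14)=1 chase 'b': 1 ⇒ 2;  out={3}∪out(2)={3}
  fail(21) 'ddeed': from fail(20)=1 chase 'd': 1 ⇒ 25;  out=∅∪out(25)=∅
  fail(6) 'ebbaaa': from fail(5)=0 chase 'a': 0 ⇒ 0;  out={0}∪out(0)={0}
  fail(22) 'ddeedc': from fail(21)=25 chase 'c': 25 ⇒ 26;  out={5}∪out(26)={5,7}

Run:
pos 0 'c': at 7
pos 1 'd': at 8  ** P2@[0:1]
pos 2 'a': at 9
pos 3 'b': at 10  ** P1@[0:3]
pos 4 'c': at 12 ·f
pos 5 'd': at 13  ** P2@[4:5]
pos 6 'd': at 18 ·f
pos 7 'e': at 19
pos 8 'e': at 20
pos 9 'd': at 21
pos 10 'c': at 22  ** P5@[5:10],P7@[8:10]
pos 11 'b': at 11 ·f
pos 12 'a': at 23
pos 13 'e': at 24  ** P6@[11:13]
pos 14 'c': at 7 ·f
pos 15 'd': at 8  ** P2@[14:15]
pos 16 'd': at 18 ·f
pos 17 'a': at 0 ·f
pos 18 'e': at 1
pos 19 'a': at 0 ·f
pos 20 'e': at 1
pos 21 'd': at 25
pos 22 'c': at 26  ** P7@[20:22]
pos 23 'e': at 1 ·f
pos 24 'e': at 1 ·f
pos 25 'e': at 1 ·f
pos 26 'a': at 0 ·f
pos 27 'e': at 1
pos 28 'b': at 2
pos 29 'b': at 3
pos 30 'a': at 4
pos 31 'a': at 5
pos 32 'a': at 6  ** P0@[27:32]

All matches (sorted): [[1,2],[3,1],[5,2],[10,5],[10,7],[13,6],[15,2],[22,7],[32,0]]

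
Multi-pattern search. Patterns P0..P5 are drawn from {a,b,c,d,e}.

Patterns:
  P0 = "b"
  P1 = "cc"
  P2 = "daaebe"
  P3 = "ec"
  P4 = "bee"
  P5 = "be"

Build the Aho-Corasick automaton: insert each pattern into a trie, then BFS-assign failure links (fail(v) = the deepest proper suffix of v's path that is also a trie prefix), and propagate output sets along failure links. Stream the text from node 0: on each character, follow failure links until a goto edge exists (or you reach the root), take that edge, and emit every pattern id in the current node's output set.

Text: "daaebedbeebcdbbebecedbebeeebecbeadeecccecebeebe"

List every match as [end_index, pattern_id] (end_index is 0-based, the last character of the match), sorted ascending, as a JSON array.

Construct AC machine:
Trie nodes:
  n0 'ε': b→1 c→2 d→4 e→10
  n1 'b': e→12  [P0 ends]
  n2 'c': c→3
  n3 'cc': ·  [P1 ends]
  n4 'd': a→5
  n5 'da': a→6
  n6 'daa': e→7
  n7 'daae': b→8
  n8 'daaeb': e→9
  n9 'daaebe': ·  [P2 ends]
  n10 'e': c→11
  n11 'ec': ·  [P3 ends]
  n12 'be': e→13  [P5 ends]
  n13 'bee': ·  [P4 ends]

BFS fail/out derivation:
  fail(1) 'b': from fail(0)=0 chase 'b': 0 ⇒ 0;  out={0}∪out(0)={0}
  fail(2) 'c': from fail(0)=0 chase 'c': 0 ⇒ 0;  out=∅∪out(0)=∅
  fail(4) 'd': from fail(0)=0 chase 'd': 0 ⇒ 0;  out=∅∪out(0)=∅
  fail(10) 'e': from fail(0)=0 chase 'e': 0 ⇒ 0;  out=∅∪out(0)=∅
  fail(3) 'cc': from fail(2)=0 chase 'c': 0 ⇒ 2;  out={1}∪out(2)={1}
  fail(5) 'da': from fail(4)=0 chase 'a': 0 ⇒ 0;  out=∅∪out(0)=∅
  fail(11) 'ec': from fail(10)=0 chase 'c': 0 ⇒ 2;  out={3}∪out(2)={3}
  fail(12) 'be': from fail(1)=0 chase 'e': 0 ⇒ 10;  out={5}∪out(10)={5}
  fail(6) 'daa': from fail(5)=0 chase 'a': 0 ⇒ 0;  out=∅∪out(0)=∅
  fail(13) 'bee': from fail(12)=10 chase 'e': 10→0 ⇒ 10;  out={4}∪out(10)={4}
  fail(7) 'daae': from fail(6)=0 chase 'e': 0 ⇒ 10;  out=∅∪out(10)=∅
  fail(8) 'daaeb': from fail(7)=10 chase 'b': 10→0 ⇒ 1;  out=∅∪out(1)={0}
  fail(9) 'daaebe': from fail(8)=1 chase 'e': 1 ⇒ 12;  out={2}∪out(12)={2,5}

Scan:
pos 0 'd': at 4
pos 1 'a': at 5
pos 2 'a': at 6
pos 3 'e': at 7
pos 4 'b': at 8  emit P0@[4:4]
pos 5 'e': at 9  emit P2@[0:5],P5@[4:5]
pos 6 'd': at 4 (fail-walked)
pos 7 'b': at 1 (fail-walked)  emit P0@[7:7]
pos 8 'e': at 12  emit P5@[7:8]
pos 9 'e': at 13  emit P4@[7:9]
pos 10 'b': at 1 (fail-walked)  emit P0@[10:10]
pos 11 'c': at 2 (fail-walked)
pos 12 'd': at 4 (fail-walked)
pos 13 'b': at 1 (fail-walked)  emit P0@[13:13]
pos 14 'b': at 1 (fail-walked)  emit P0@[14:14]
pos 15 'e': at 12  emit P5@[14:15]
pos 16 'b': at 1 (fail-walked)  emit P0@[16:16]
pos 17 'e': at 12  emit P5@[16:17]
pos 18 'c': at 11 (fail-walked)  emit P3@[17:18]
pos 19 'e': at 10 (fail-walked)
pos 20 'd': at 4 (fail-walked)
pos 21 'b': at 1 (fail-walked)  emit P0@[21:21]
pos 22 'e': at 12  emit P5@[21:22]
pos 23 'b': at 1 (fail-walked)  emit P0@[23:23]
pos 24 'e': at 12  emit P5@[23:24]
pos 25 'e': at 13  emit P4@[23:25]
pos 26 'e': at 10 (fail-walked)
pos 27 'b': at 1 (fail-walked)  emit P0@[27:27]
pos 28 'e': at 12  emit P5@[27:28]
pos 29 'c': at 11 (fail-walked)  emit P3@[28:29]
pos 30 'b': at 1 (fail-walked)  emit P0@[30:30]
pos 31 'e': at 12  emit P5@[30:31]
pos 32 'a': at 0 (fail-walked)
pos 33 'd': at 4
pos 34 'e': at 10 (fail-walked)
pos 35 'e': at 10 (fail-walked)
pos 36 'c': at 11  emit P3@[35:36]
pos 37 'c': at 3 (fail-walked)  emit P1@[36:37]
pos 38 'c': at 3 (fail-walked)  emit P1@[37:38]
pos 39 'e': at 10 (fail-walked)
pos 40 'c': at 11  emit P3@[39:40]
pos 41 'e': at 10 (fail-walked)
pos 42 'b': at 1 (fail-walked)  emit P0@[42:42]
pos 43 'e': at 12  emit P5@[42:43]
pos 44 'e': at 13  emit P4@[42:44]
pos 45 'b': at 1 (fail-walked)  emit P0@[45:45]
pos 46 'e': at 12  emit P5@[45:46]

Matches: [[4,0],[5,2],[5,5],[7,0],[8,5],[9,4],[10,0],[13,0],[14,0],[15,5],[16,0],[17,5],[18,3],[21,0],[22,5],[23,0],[24,5],[25,4],[27,0],[28,5],[29,3],[30,0],[31,5],[36,3],[37,1],[38,1],[40,3],[42,0],[43,5],[44,4],[45,0],[46,5]]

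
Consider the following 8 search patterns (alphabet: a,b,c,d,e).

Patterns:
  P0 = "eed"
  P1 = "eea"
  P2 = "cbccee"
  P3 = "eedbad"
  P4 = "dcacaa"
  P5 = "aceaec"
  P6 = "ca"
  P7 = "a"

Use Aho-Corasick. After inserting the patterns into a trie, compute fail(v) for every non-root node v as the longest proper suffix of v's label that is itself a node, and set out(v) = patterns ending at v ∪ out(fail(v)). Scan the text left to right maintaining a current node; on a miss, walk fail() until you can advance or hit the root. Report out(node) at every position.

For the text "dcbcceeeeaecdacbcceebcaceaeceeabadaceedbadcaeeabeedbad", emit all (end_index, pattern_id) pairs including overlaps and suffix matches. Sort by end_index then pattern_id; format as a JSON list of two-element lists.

Build automaton:
Trie nodes:
  n0 'ε': a→20 c→5 d→14 e→1
  n1 'e': e→2
  n2 'ee': a→4 d→3
  n3 'eed': b→11  [P0 ends]
  n4 'eea': ·  [P1 ends]
  n5 'c': a→26 b→6
  n6 'cb': c→7
  n7 'cbc': c→8
  n8 'cbcc': e→9
  n9 'cbcce': e→10
  n10 'cbccee': ·  [P2 ends]
  n11 'eedb': a→12
  n12 'eedba': d→13
  n13 'eedbad': ·  [P3 ends]
  n14 'd': c→15
  n15 'dc': a→16
  n16 'dca': c→17
  n17 'dcac': a→18
  n18 'dcaca': a→19
  n19 'dcacaa': ·  [P4 ends]
  n20 'a': c→21  [P7 ends]
  n21 'ac': e→22
  n22 'ace': a→23
  n23 'acea': e→24
  n24 'aceae': c→25
  n25 'aceaec': ·  [P5 ends]
  n26 'ca': ·  [P6 ends]

BFS fail/out derivation:
  n1('e'): parent n0 fail=0; on 'e' 0 → fail=0;  out ∅∪∅=∅
  n5('c'): parent n0 fail=0; on 'c' 0 → fail=0;  out ∅∪∅=∅
  n14('d'): parent n0 fail=0; on 'd' 0 → fail=0;  out ∅∪∅=∅
  n20('a'): parent n0 fail=0; on 'a' 0 → fail=0;  out {7}∪∅={7}
  n2('ee'): parent n1 fail=0; on 'e' 0 → fail=1;  out ∅∪∅=∅
  n6('cb'): parent n5 fail=0; on 'b' 0 → fail=0;  out ∅∪∅=∅
  n15('dc'): parent n14 fail=0; on 'c' 0 → fail=5;  out ∅∪∅=∅
  n21('ac'): parent n20 fail=0; on 'c' 0 → fail=5;  out ∅∪∅=∅
  n26('ca'): parent n5 fail=0; on 'a' 0 → fail=20;  out {6}∪{7}={6,7}
  n3('eed'): parent n2 fail=1; on 'd' 1→0 → fail=14;  out {0}∪∅={0}
  n4('eea'): parent n2 fail=1; on 'a' 1→0 → fail=20;  out {1}∪{7}={1,7}
  n7('cbc'): parent n6 fail=0; on 'c' 0 → fail=5;  out ∅∪∅=∅
  n16('dca'): parent n15 fail=5; on 'a' 5 → fail=26;  out ∅∪{6,7}={6,7}
  n22('ace'): parent n21 fail=5; on 'e' 5→0 → fail=1;  out ∅∪∅=∅
  n8('cbcc'): parent n7 fail=5; on 'c' 5→0 → fail=5;  out ∅∪∅=∅
  n11('eedb'): parent n3 fail=14; on 'b' 14→0 → fail=0;  out ∅∪∅=∅
  n17('dcac'): parent n16 fail=26; on 'c' 26→20 → fail=21;  out ∅∪∅=∅
  n23('acea'): parent n22 fail=1; on 'a' 1→0 → fail=20;  out ∅∪{7}={7}
  n9('cbcce'): parent n8 fail=5; on 'e' 5→0 → fail=1;  out ∅∪∅=∅
  n12('eedba'): parent n11 fail=0; on 'a' 0 → fail=20;  out ∅∪{7}={7}
  n18('dcaca'): parent n17 fail=21; on 'a' 21→5 → fail=26;  out ∅∪{6,7}={6,7}
  n24('aceae'): parent n23 fail=20; on 'e' 20→0 → fail=1;  out ∅∪∅=∅
  n10('cbccee'): parent n9 fail=1; on 'e' 1 → fail=2;  out {2}∪∅={2}
  n13('eedbad'): parent n12 fail=20; on 'd' 20→0 → fail=14;  out {3}∪∅={3}
  n19('dcacaa'): parent n18 fail=26; on 'a' 26→20→0 → fail=20;  out {4}∪{7}={4,7}
  n25('aceaec'): parent n24 fail=1; on 'c' 1→0 → fail=5;  out {5}∪∅={5}

Text stream:
i=0 'd': node 0→14
i=1 'c': node 14→15
i=2 'b': node 15→6 (fail-walked)
i=3 'c': node 6→7
i=4 'c': node 7→8
i=5 'e': node 8→9
i=6 'e': node 9→10  ** P2@[1:6]
i=7 'e': node 10→2 (fail-walked)
i=8 'e': node 2→2 (fail-walked)
i=9 'a': node 2→4  ** P1@[7:9],P7@[9:9]
i=10 'e': node 4→1 (fail-walked)
i=11 'c': node 1→5 (fail-walked)
i=12 'd': node 5→14 (fail-walked)
i=13 'a': node 14→20 (fail-walked)  ** P7@[13:13]
i=14 'c': node 20→21
i=15 'b': node 21→6 (fail-walked)
i=16 'c': node 6→7
i=17 'c': node 7→8
i=18 'e': node 8→9
i=19 'e': node 9→10  ** P2@[14:19]
i=20 'b': node 10→0 (fail-walked)
i=21 'c': node 0→5
i=22 'a': node 5→26  ** P6@[21:22],P7@[22:22]
i=23 'c': node 26→21 (fail-walked)
i=24 'e': node 21→22
i=25 'a': node 22→23  ** P7@[25:25]
i=26 'e': node 23→24
i=27 'c': node 24→25  ** P5@[22:27]
i=28 'e': node 25→1 (fail-walked)
i=29 'e': node 1→2
i=30 'a': node 2→4  ** P1@[28:30],P7@[30:30]
i=31 'b': node 4→0 (fail-walked)
i=32 'a': node 0→20  ** P7@[32:32]
i=33 'd': node 20→14 (fail-walked)
i=34 'a': node 14→20 (fail-walked)  ** P7@[34:34]
i=35 'c': node 20→21
i=36 'e': node 21→22
i=37 'e': node 22→2 (fail-walked)
i=38 'd': node 2→3  ** P0@[36:38]
i=39 'b': node 3→11
i=40 'a': node 11→12  ** P7@[40:40]
i=41 'd': node 12→13  ** P3@[36:41]
i=42 'c': node 13→15 (fail-walked)
i=43 'a': node 15→16  ** P6@[42:43],P7@[43:43]
i=44 'e': node 16→1 (fail-walked)
i=45 'e': node 1→2
i=46 'a': node 2→4  ** P1@[44:46],P7@[46:46]
i=47 'b': node 4→0 (fail-walked)
i=48 'e': node 0→1
i=49 'e': node 1→2
i=50 'd': node 2→3  ** P0@[48:50]
i=51 'b': node 3→11
i=52 'a': node 11→12  ** P7@[52:52]
i=53 'd': node 12→13  ** P3@[48:53]

All matches (sorted): [[6,2],[9,1],[9,7],[13,7],[19,2],[22,6],[22,7],[25,7],[27,5],[30,1],[30,7],[32,7],[34,7],[38,0],[40,7],[41,3],[43,6],[43,7],[46,1],[46,7],[50,0],[52,7],[53,3]]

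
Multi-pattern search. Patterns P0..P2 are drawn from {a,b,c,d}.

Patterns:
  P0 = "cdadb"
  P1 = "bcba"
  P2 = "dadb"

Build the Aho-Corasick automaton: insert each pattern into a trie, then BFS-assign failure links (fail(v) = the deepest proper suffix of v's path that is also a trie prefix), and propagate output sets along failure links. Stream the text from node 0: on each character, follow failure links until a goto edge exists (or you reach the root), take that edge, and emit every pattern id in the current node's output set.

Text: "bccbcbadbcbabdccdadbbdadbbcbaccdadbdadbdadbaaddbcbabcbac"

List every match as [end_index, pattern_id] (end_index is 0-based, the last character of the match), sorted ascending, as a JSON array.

Construct AC machine:
Trie nodes:
  n0 'ε': b→6 c→1 d→10
  n1 'c': d→2
  n2 'cd': a→3
  n3 'cda': d→4
  n4 'cdad': b→5
  n5 'cdadb': ·  ←P0
  n6 'b': c→7
  n7 'bc': b→8
  n8 'bcb': a→9
  n9 'bcba': ·  ←P1
  n10 'd': a→11
  n11 'da': d→12
  n12 'dad': b→13
  n13 'dadb': ·  ←P2

Failure links (BFS by depth):
  n1('c'): parent n0 fail=0; on 'c' 0 → fail=0;  out ∅∪∅=∅
  n6('b'): parent n0 fail=0; on 'b' 0 → fail=0;  out ∅∪∅=∅
  n10('d'): parent n0 fail=0; on 'd' 0 → fail=0;  out ∅∪∅=∅
  n2('cd'): parent n1 fail=0; on 'd' 0 → fail=10;  out ∅∪∅=∅
  n7('bc'): parent n6 fail=0; on 'c' 0 → fail=1;  out ∅∪∅=∅
  n11('da'): parent n10 fail=0; on 'a' 0 → fail=0;  out ∅∪∅=∅
  n3('cda'): parent n2 fail=10; on 'a' 10 → fail=11;  out ∅∪∅=∅
  n8('bcb'): parent n7 fail=1; on 'b' 1→0 → fail=6;  out ∅∪∅=∅
  n12('dad'): parent n11 fail=0; on 'd' 0 → fail=10;  out ∅∪∅=∅
  n4('cdad'): parent n3 fail=11; on 'd' 11 → fail=12;  out ∅∪∅=∅
  n9('bcba'): parent n8 fail=6; on 'a' 6→0 → fail=0;  out {1}∪∅={1}
  n13('dadb'): parent n12 fail=10; on 'b' 10→0 → fail=6;  out {2}∪∅={2}
  n5('cdadb'): parent n4 fail=12; on 'b' 12 → fail=13;  out {0}∪{2}={0,2}

Text stream:
pos 0 'b': at 6
pos 1 'c': at 7
pos 2 'c': at 1 (via fail)
pos 3 'b': at 6 (via fail)
pos 4 'c': at 7
pos 5 'b': at 8
pos 6 'a': at 9  ** P1@[3:6]
pos 7 'd': at 10 (via fail)
pos 8 'b': at 6 (via fail)
pos 9 'c': at 7
pos 10 'b': at 8
pos 11 'a': at 9  ** P1@[8:11]
pos 12 'b': at 6 (via fail)
pos 13 'd': at 10 (via fail)
pos 14 'c': at 1 (via fail)
pos 15 'c': at 1 (via fail)
pos 16 'd': at 2
pos 17 'a': at 3
pos 18 'd': at 4
pos 19 'b': at 5  ** P0@[15:19],P2@[16:19]
pos 20 'b': at 6 (via fail)
pos 21 'd': at 10 (via fail)
pos 22 'a': at 11
pos 23 'd': at 12
pos 24 'b': at 13  ** P2@[21:24]
pos 25 'b': at 6 (via fail)
pos 26 'c': at 7
pos 27 'b': at 8
pos 28 'a': at 9  ** P1@[25:28]
pos 29 'c': at 1 (via fail)
pos 30 'c': at 1 (via fail)
pos 31 'd': at 2
pos 32 'a': at 3
pos 33 'd': at 4
pos 34 'b': at 5  ** P0@[30:34],P2@[31:34]
pos 35 'd': at 10 (via fail)
pos 36 'a': at 11
pos 37 'd': at 12
pos 38 'b': at 13  ** P2@[35:38]
pos 39 'd': at 10 (via fail)
pos 40 'a': at 11
pos 41 'd': at 12
pos 42 'b': at 13  ** P2@[39:42]
pos 43 'a': at 0 (via fail)
pos 44 'a': at 0
pos 45 'd': at 10
pos 46 'd': at 10 (via fail)
pos 47 'b': at 6 (via fail)
pos 48 'c': at 7
pos 49 'b': at 8
pos 50 'a': at 9  ** P1@[47:50]
pos 51 'b': at 6 (via fail)
pos 52 'c': at 7
pos 53 'b': at 8
pos 54 'a': at 9  ** P1@[51:54]
pos 55 'c': at 1 (via fail)

All matches (sorted): [[6,1],[11,1],[19,0],[19,2],[24,2],[28,1],[34,0],[34,2],[38,2],[42,2],[50,1],[54,1]]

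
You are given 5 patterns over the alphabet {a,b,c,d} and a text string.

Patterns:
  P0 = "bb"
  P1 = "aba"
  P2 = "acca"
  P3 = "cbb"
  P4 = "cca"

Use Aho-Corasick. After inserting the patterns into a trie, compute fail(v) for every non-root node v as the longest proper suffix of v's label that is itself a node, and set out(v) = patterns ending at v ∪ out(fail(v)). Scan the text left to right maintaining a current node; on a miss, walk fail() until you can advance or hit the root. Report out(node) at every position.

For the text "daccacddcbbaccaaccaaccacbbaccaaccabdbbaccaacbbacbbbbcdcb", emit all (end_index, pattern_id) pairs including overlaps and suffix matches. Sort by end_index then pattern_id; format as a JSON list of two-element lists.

Build automaton:
Trie (insert patterns):
  n0 'ε': a→3 b→1 c→9
  n1 'b': b→2
  n2 'bb': ·  [P0 ends]
  n3 'a': b→4 c→6
  n4 'ab': a→5
  n5 'aba': ·  [P1 ends]
  n6 'ac': c→7
  n7 'acc': a→8
  n8 'acca': ·  [P2 ends]
  n9 'c': b→10 c→12
  n10 'cb': b→11
  n11 'cbb': ·  [P3 ends]
  n12 'cc': a→13
  n13 'cca': ·  [P4 ends]

Failure links (BFS by depth):
  fail(1) 'b': from fail(0)=0 chase 'b': 0 ⇒ 0;  out=∅∪out(0)=∅
  fail(3) 'a': from fail(0)=0 chase 'a': 0 ⇒ 0;  out=∅∪out(0)=∅
  fail(9) 'c': from fail(0)=0 chase 'c': 0 ⇒ 0;  out=∅∪out(0)=∅
  fail(2) 'bb': from fail(1)=0 chase 'b': 0 ⇒ 1;  out={0}∪out(1)={0}
  fail(4) 'ab': from fail(3)=0 chase 'b': 0 ⇒ 1;  out=∅∪out(1)=∅
  fail(6) 'ac': from fail(3)=0 chase 'c': 0 ⇒ 9;  out=∅∪out(9)=∅
  fail(10) 'cb': from fail(9)=0 chase 'b': 0 ⇒ 1;  out=∅∪out(1)=∅
  fail(12) 'cc': from fail(9)=0 chase 'c': 0 ⇒ 9;  out=∅∪out(9)=∅
  fail(5) 'aba': from fail(4)=1 chase 'a': 1→0 ⇒ 3;  out={1}∪out(3)={1}
  fail(7) 'acc': from fail(6)=9 chase 'c': 9 ⇒ 12;  out=∅∪out(12)=∅
  fail(11) 'cbb': from fail(10)=1 chase 'b': 1 ⇒ 2;  out={3}∪out(2)={0,3}
  fail(13) 'cca': from fail(12)=9 chase 'a': 9→0 ⇒ 3;  out={4}∪out(3)={4}
  fail(8) 'acca': from fail(7)=12 chase 'a': 12 ⇒ 13;  out={2}∪out(13)={2,4}

Text stream:
pos 0 'd': at 0
pos 1 'a': at 3
pos 2 'c': at 6
pos 3 'c': at 7
pos 4 'a': at 8  → match P2@[1:4],P4@[2:4]
pos 5 'c': at 6 (fail-walked)
pos 6 'd': at 0 (fail-walked)
pos 7 'd': at 0
pos 8 'c': at 9
pos 9 'b': at 10
pos 10 'b': at 11  → match P0@[9:10],P3@[8:10]
pos 11 'a': at 3 (fail-walked)
pos 12 'c': at 6
pos 13 'c': at 7
pos 14 'a': at 8  → match P2@[11:14],P4@[12:14]
pos 15 'a': at 3 (fail-walked)
pos 16 'c': at 6
pos 17 'c': at 7
pos 18 'a': at 8  → match P2@[15:18],P4@[16:18]
pos 19 'a': at 3 (fail-walked)
pos 20 'c': at 6
pos 21 'c': at 7
pos 22 'a': at 8  → match P2@[19:22],P4@[20:22]
pos 23 'c': at 6 (fail-walked)
pos 24 'b': at 10 (fail-walked)
pos 25 'b': at 11  → match P0@[24:25],P3@[23:25]
pos 26 'a': at 3 (fail-walked)
pos 27 'c': at 6
pos 28 'c': at 7
pos 29 'a': at 8  → match P2@[26:29],P4@[27:29]
pos 30 'a': at 3 (fail-walked)
pos 31 'c': at 6
pos 32 'c': at 7
pos 33 'a': at 8  → match P2@[30:33],P4@[31:33]
pos 34 'b': at 4 (fail-walked)
pos 35 'd': at 0 (fail-walked)
pos 36 'b': at 1
pos 37 'b': at 2  → match P0@[36:37]
pos 38 'a': at 3 (fail-walked)
pos 39 'c': at 6
pos 40 'c': at 7
pos 41 'a': at 8  → match P2@[38:41],P4@[39:41]
pos 42 'a': at 3 (fail-walked)
pos 43 'c': at 6
pos 44 'b': at 10 (fail-walked)
pos 45 'b': at 11  → match P0@[44:45],P3@[43:45]
pos 46 'a': at 3 (fail-walked)
pos 47 'c': at 6
pos 48 'b': at 10 (fail-walked)
pos 49 'b': at 11  → match P0@[48:49],P3@[47:49]
pos 50 'b': at 2 (fail-walked)  → match P0@[49:50]
pos 51 'b': at 2 (fail-walked)  → match P0@[50:51]
pos 52 'c': at 9 (fail-walked)
pos 53 'd': at 0 (fail-walked)
pos 54 'c': at 9
pos 55 'b': at 10

Matches: [[4,2],[4,4],[10,0],[10,3],[14,2],[14,4],[18,2],[18,4],[22,2],[22,4],[25,0],[25,3],[29,2],[29,4],[33,2],[33,4],[37,0],[41,2],[41,4],[45,0],[45,3],[49,0],[49,3],[50,0],[51,0]]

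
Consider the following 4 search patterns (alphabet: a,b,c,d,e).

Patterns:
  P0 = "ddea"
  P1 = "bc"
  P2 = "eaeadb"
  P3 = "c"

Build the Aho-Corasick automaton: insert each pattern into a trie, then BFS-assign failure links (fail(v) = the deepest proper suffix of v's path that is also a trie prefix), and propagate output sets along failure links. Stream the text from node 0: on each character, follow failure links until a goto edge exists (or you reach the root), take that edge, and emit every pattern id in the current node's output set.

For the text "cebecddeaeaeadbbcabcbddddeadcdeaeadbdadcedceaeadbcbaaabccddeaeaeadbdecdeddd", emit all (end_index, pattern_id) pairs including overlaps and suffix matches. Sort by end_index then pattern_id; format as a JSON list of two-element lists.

Construct AC machine:
Trie (insert patterns):
  0='ε' goto b→5 c→13 d→1 e→7
  1='d' goto d→2
  2='dd' goto e→3
  3='dde' goto a→4
  4='ddea' goto ·  [P0 ends]
  5='b' goto c→6
  6='bc' goto ·  [P1 ends]
  7='e' goto a→8
  8='ea' goto e→9
  9='eae' goto a→10
  10='eaea' goto d→11
  11='eaead' goto b→12
  12='eaeadb' goto ·  [P2 ends]
  13='c' goto ·  [P3 ends]

Failure links (BFS by depth):
  n1('d'): parent n0 fail=0; on 'd' 0 → fail=0;  out ∅∪∅=∅
  n5('b'): parent n0 fail=0; on 'b' 0 → fail=0;  out ∅∪∅=∅
  n7('e'): parent n0 fail=0; on 'e' 0 → fail=0;  out ∅∪∅=∅
  n13('c'): parent n0 fail=0; on 'c' 0 → fail=0;  out {3}∪∅={3}
  n2('dd'): parent n1 fail=0; on 'd' 0 → fail=1;  out ∅∪∅=∅
  n6('bc'): parent n5 fail=0; on 'c' 0 → fail=13;  out {1}∪{3}={1,3}
  n8('ea'): parent n7 fail=0; on 'a' 0 → fail=0;  out ∅∪∅=∅
  n3('dde'): parent n2 fail=1; on 'e' 1→0 → fail=7;  out ∅∪∅=∅
  n9('eae'): parent n8 fail=0; on 'e' 0 → fail=7;  out ∅∪∅=∅
  n4('ddea'): parent n3 fail=7; on 'a' 7 → fail=8;  out {0}∪∅={0}
  n10('eaea'): parent n9 fail=7; on 'a' 7 → fail=8;  out ∅∪∅=∅
  n11('eaead'): parent n10 fail=8; on 'd' 8→0 → fail=1;  out ∅∪∅=∅
  n12('eaeadb'): parent n11 fail=1; on 'b' 1→0 → fail=5;  out {2}∪∅={2}

Scan:
i=0 'c': node 0→13  emit P3@[0:0]
i=1 'e': node 13→7 (via fail)
i=2 'b': node 7→5 (via fail)
i=3 'e': node 5→7 (via fail)
i=4 'c': node 7→13 (via fail)  emit P3@[4:4]
i=5 'd': node 13→1 (via fail)
i=6 'd': node 1→2
i=7 'e': node 2→3
i=8 'a': node 3→4  emit P0@[5:8]
i=9 'e': node 4→9 (via fail)
i=10 'a': node 9→10
i=11 'e': node 10→9 (via fail)
i=12 'a': node 9→10
i=13 'd': node 10→11
i=14 'b': node 11→12  emit P2@[9:14]
i=15 'b': node 12→5 (via fail)
i=16 'c': node 5→6  emit P1@[15:16],P3@[16:16]
i=17 'a': node 6→0 (via fail)
i=18 'b': node 0→5
i=19 'c': node 5→6  emit P1@[18:19],P3@[19:19]
i=20 'b': node 6→5 (via fail)
i=21 'd': node 5→1 (via fail)
i=22 'd': node 1→2
i=23 'd': node 2→2 (via fail)
i=24 'd': node 2→2 (via fail)
i=25 'e': node 2→3
i=26 'a': node 3→4  emit P0@[23:26]
i=27 'd': node 4→1 (via fail)
i=28 'c': node 1→13 (via fail)  emit P3@[28:28]
i=29 'd': node 13→1 (via fail)
i=30 'e': node 1→7 (via fail)
i=31 'a': node 7→8
i=32 'e': node 8→9
i=33 'a': node 9→10
i=34 'd': node 10→11
i=35 'b': node 11→12  emit P2@[30:35]
i=36 'd': node 12→1 (via fail)
i=37 'a': node 1→0 (via fail)
i=38 'd': node 0→1
i=39 'c': node 1→13 (via fail)  emit P3@[39:39]
i=40 'e': node 13→7 (via fail)
i=41 'd': node 7→1 (via fail)
i=42 'c': node 1→13 (via fail)  emit P3@[42:42]
i=43 'e': node 13→7 (via fail)
i=44 'a': node 7→8
i=45 'e': node 8→9
i=46 'a': node 9→10
i=47 'd': node 10→11
i=48 'b': node 11→12  emit P2@[43:48]
i=49 'c': node 12→6 (via fail)  emit P1@[48:49],P3@[49:49]
i=50 'b': node 6→5 (via fail)
i=51 'a': node 5→0 (via fail)
i=52 'a': node 0→0
i=53 'a': node 0→0
i=54 'b': node 0→5
i=55 'c': node 5→6  emit P1@[54:55],P3@[55:55]
i=56 'c': node 6→13 (via fail)  emit P3@[56:56]
i=57 'd': node 13→1 (via fail)
i=58 'd': node 1→2
i=59 'e': node 2→3
i=60 'a': node 3→4  emit P0@[57:60]
i=61 'e': node 4→9 (via fail)
i=62 'a': node 9→10
i=63 'e': node 10→9 (via fail)
i=64 'a': node 9→10
i=65 'd': node 10→11
i=66 'b': node 11→12  emit P2@[61:66]
i=67 'd': node 12→1 (via fail)
i=68 'e': node 1→7 (via fail)
i=69 'c': node 7→13 (via fail)  emit P3@[69:69]
i=70 'd': node 13→1 (via fail)
i=71 'e': node 1→7 (via fail)
i=72 'd': node 7→1 (via fail)
i=73 'd': node 1→2
i=74 'd': node 2→2 (via fail)

All matches (sorted): [[0,3],[4,3],[8,0],[14,2],[16,1],[16,3],[19,1],[19,3],[26,0],[28,3],[35,2],[39,3],[42,3],[48,2],[49,1],[49,3],[55,1],[55,3],[56,3],[60,0],[66,2],[69,3]]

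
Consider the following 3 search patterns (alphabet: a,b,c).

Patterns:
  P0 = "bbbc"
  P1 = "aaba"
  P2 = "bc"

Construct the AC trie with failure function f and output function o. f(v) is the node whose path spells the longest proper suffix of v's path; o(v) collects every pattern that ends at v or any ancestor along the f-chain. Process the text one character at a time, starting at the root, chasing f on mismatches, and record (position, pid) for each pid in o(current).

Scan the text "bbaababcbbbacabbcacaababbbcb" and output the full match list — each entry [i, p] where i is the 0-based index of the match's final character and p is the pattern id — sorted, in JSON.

Build automaton:
Trie (insert patterns):
  n0 'ε': a→5 b→1
  n1 'b': b→2 c→9
  n2 'bb': b→3
  n3 'bbb': c→4
  n4 'bbbc': ·  ←P0
  n5 'a': a→6
  n6 'aa': b→7
  n7 'aab': a→8
  n8 'aaba': ·  ←P1
  n9 'bc': ·  ←P2

BFS fail/out derivation:
  n1('b'): parent n0 fail=0; on 'b' 0 → fail=0;  out ∅∪∅=∅
  n5('a'): parent n0 fail=0; on 'a' 0 → fail=0;  out ∅∪∅=∅
  n2('bb'): parent n1 fail=0; on 'b' 0 → fail=1;  out ∅∪∅=∅
  n6('aa'): parent n5 fail=0; on 'a' 0 → fail=5;  out ∅∪∅=∅
  n9('bc'): parent n1 fail=0; on 'c' 0 → fail=0;  out {2}∪∅={2}
  n3('bbb'): parent n2 fail=1; on 'b' 1 → fail=2;  out ∅∪∅=∅
  n7('aab'): parent n6 fail=5; on 'b' 5→0 → fail=1;  out ∅∪∅=∅
  n4('bbbc'): parent n3 fail=2; on 'c' 2→1 → fail=9;  out {0}∪{2}={0,2}
  n8('aaba'): parent n7 fail=1; on 'a' 1→0 → fail=5;  out {1}∪∅={1}

Run:
[0] read 'b'  n0⇒n1
[1] read 'b'  n1⇒n2
[2] read 'a'  n2⇒n5 (fail-walked)
[3] read 'a'  n5⇒n6
[4] read 'b'  n6⇒n7
[5] read 'a'  n7⇒n8  emit P1@[2:5]
[6] read 'b'  n8⇒n1 (fail-walked)
[7] read 'c'  n1⇒n9  emit P2@[6:7]
[8] read 'b'  n9⇒n1 (fail-walked)
[9] read 'b'  n1⇒n2
[10] read 'b'  n2⇒n3
[11] read 'a'  n3⇒n5 (fail-walked)
[12] read 'c'  n5⇒n0 (fail-walked)
[13] read 'a'  n0⇒n5
[14] read 'b'  n5⇒n1 (fail-walked)
[15] read 'b'  n1⇒n2
[16] read 'c'  n2⇒n9 (fail-walked)  emit P2@[15:16]
[17] read 'a'  n9⇒n5 (fail-walked)
[18] read 'c'  n5⇒n0 (fail-walked)
[19] read 'a'  n0⇒n5
[20] read 'a'  n5⇒n6
[21] read 'b'  n6⇒n7
[22] read 'a'  n7⇒n8  emit P1@[19:22]
[23] read 'b'  n8⇒n1 (fail-walked)
[24] read 'b'  n1⇒n2
[25] read 'b'  n2⇒n3
[26] read 'c'  n3⇒n4  emit P0@[23:26],P2@[25:26]
[27] read 'b'  n4⇒n1 (fail-walked)

All matches (sorted): [[5,1],[7,2],[16,2],[22,1],[26,0],[26,2]]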